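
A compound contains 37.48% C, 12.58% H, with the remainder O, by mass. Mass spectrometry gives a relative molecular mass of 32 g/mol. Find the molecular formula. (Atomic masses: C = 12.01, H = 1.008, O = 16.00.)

Assume 100 g: 37.48 g C, 12.58 g H, 49.94 g O.
C: 37.48 g ÷ 12.01 g/mol = 3.121 mol
H: 12.58 g ÷ 1.008 g/mol = 12.48 mol
O: 49.94 g ÷ 16.00 g/mol = 3.121 mol
Smallest is C at 3.121 mol; normalising gives C 1.000, H 3.999, O 1.000
≈ 1:4:1 → CH4O
Empirical-formula mass = 32.04 g/mol
n = 32 / 32.04 = 1.00 ≈ 1
Molecular formula = empirical formula = CH4O

CH4O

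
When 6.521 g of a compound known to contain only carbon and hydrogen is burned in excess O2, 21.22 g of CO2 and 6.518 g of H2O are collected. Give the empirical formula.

mol C = 21.22 / 44.01 = 0.4822; mass C = 0.4822 × 12.01 = 5.791 g
mol H = 2 × (6.518 / 18.02) = 0.7234; mass H = 0.7234 × 1.008 = 0.7292 g
Divide by the smallest (0.4822 mol C): C 1.000, H 1.500
Multiply by 2: C 2.00, H 3.00 → C2H3

C2H3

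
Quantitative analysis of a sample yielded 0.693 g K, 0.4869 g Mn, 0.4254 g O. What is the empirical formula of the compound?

K2MnO3

K: 0.693 g ÷ 39.10 g/mol = 0.01772 mol
Mn: 0.4869 g ÷ 54.94 g/mol = 0.008862 mol
O: 0.4254 g ÷ 16.00 g/mol = 0.02659 mol
Divide by the smallest (0.008862 mol Mn): K 2.000, Mn 1.000, O 3.000
≈ 2:1:3 → K2MnO3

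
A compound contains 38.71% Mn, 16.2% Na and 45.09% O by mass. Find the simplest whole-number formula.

Assume 100 g: 38.71 g Mn, 16.2 g Na, 45.09 g O.
Mn: 38.71 g ÷ 54.94 g/mol = 0.7046 mol
Na: 16.2 g ÷ 22.99 g/mol = 0.7047 mol
O: 45.09 g ÷ 16.00 g/mol = 2.818 mol
Divide by the smallest (0.7046 mol Mn): Mn 1.000, Na 1.000, O 4.000
≈ 1:1:4 → MnNaO4

MnNaO4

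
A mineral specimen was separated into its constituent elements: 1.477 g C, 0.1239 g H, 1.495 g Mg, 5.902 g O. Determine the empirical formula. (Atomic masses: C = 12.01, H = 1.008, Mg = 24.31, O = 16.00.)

C2H2MgO6

n(C) = 1.477/12.01 = 0.123, n(H) = 0.1239/1.008 = 0.1229, n(Mg) = 1.495/24.31 = 0.0615, n(O) = 5.902/16.00 = 0.3689
Ratios (÷ 0.0615): C 2.000, H 1.999, Mg 1.000, O 5.998
→ C2H2MgO6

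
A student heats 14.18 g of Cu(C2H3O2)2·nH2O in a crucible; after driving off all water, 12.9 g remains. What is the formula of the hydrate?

Mass of water lost = 14.18 − 12.9 = 1.28 g → 1.28 / 18.02 = 0.07103 mol H2O
Molar mass of Cu(C2H3O2)2 = 181.64 g/mol → mol Cu(C2H3O2)2 = 12.9 / 181.64 = 0.07102
n = 0.07103 / 0.07102 = 1.00 ≈ 1 → Cu(C2H3O2)2·H2O

Cu(C2H3O2)2·H2O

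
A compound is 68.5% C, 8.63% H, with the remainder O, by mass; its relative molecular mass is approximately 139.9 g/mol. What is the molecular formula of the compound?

Assume 100 g: 68.5 g C, 8.63 g H, 22.87 g O.
n(C) = 68.5/12.01 = 5.704, n(H) = 8.63/1.008 = 8.562, n(O) = 22.87/16.00 = 1.429
Ratios (÷ 1.429): C 3.990, H 5.990, O 1.000
Ratio ≈ 4:6:1, so the empirical formula is C4H6O
Empirical-formula mass = 70.09 g/mol
n = 139.9 / 70.09 = 2.00 ≈ 2
Molecular formula = (C4H6O)×2 = C8H12O2

C8H12O2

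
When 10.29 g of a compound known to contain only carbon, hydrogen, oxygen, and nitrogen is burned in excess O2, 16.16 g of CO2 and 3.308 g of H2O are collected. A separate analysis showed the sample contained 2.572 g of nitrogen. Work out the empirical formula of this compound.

mol C = 16.16 / 44.01 = 0.3672; mass C = 0.3672 × 12.01 = 4.410 g
mol H = 2 × (3.308 / 18.02) = 0.3671; mass H = 0.3671 × 1.008 = 0.3701 g
mol N = 2.572 / 14.01 = 0.1836
mass O = 10.29 − (7.352) = 2.938 g → mol O = 0.1836
Smallest is N at 0.1836 mol; normalising gives C 2.000, H 2.000, N 1.000, O 1.000
→ C2H2NO

C2H2NO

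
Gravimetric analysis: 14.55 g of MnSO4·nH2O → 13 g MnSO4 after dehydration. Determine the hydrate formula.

MnSO4·H2O

Mass of water lost = 14.55 − 13 = 1.55 g → 1.55 / 18.02 = 0.08602 mol H2O
Molar mass of MnSO4 = 151.01 g/mol → mol MnSO4 = 13 / 151.01 = 0.08609
n = 0.08602 / 0.08609 = 1.00 ≈ 1 → MnSO4·H2O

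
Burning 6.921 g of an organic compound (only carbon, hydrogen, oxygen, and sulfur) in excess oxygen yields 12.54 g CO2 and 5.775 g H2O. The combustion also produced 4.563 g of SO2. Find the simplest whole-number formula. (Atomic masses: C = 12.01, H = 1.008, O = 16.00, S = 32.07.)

C8H18OS2

mol C = 12.54 / 44.01 = 0.2849; mass C = 0.2849 × 12.01 = 3.422 g
mol H = 2 × (5.775 / 18.02) = 0.6410; mass H = 0.6410 × 1.008 = 0.6461 g
mol S = 4.563 / 64.07 = 0.07122; mass S = 2.284 g
mass O = 6.921 − (6.352) = 0.5689 g → mol O = 0.03555
Ratios (÷ 0.03555): C 8.014, H 18.028, O 1.000, S 2.003
≈ 8:18:1:2 → C8H18OS2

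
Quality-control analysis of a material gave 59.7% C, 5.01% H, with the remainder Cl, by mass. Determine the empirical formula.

C5H5Cl

Assume 100 g: 59.7 g C, 5.01 g H, 35.29 g Cl.
Moles — C: 59.7 / 12.01 = 4.971 mol; H: 5.01 / 1.008 = 4.97 mol; Cl: 35.29 / 35.45 = 0.9955 mol
Ratios (÷ 0.9955): C 4.993, H 4.993, Cl 1.000
→ C5H5Cl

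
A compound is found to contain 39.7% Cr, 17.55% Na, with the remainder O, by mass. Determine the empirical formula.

Cr2Na2O7

Assume 100 g: 39.7 g Cr, 17.55 g Na, 42.75 g O.
Cr: 39.7 g ÷ 52.00 g/mol = 0.7635 mol
Na: 17.55 g ÷ 22.99 g/mol = 0.7634 mol
O: 42.75 g ÷ 16.00 g/mol = 2.672 mol
Smallest is Na at 0.7634 mol; normalising gives Cr 1.000, Na 1.000, O 3.500
Scaling by 2: Cr 2.00, Na 2.00, O 7.00 → Cr2Na2O7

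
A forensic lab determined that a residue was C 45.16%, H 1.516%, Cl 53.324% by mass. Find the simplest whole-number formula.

C5H2Cl2

Assume 100 g: 45.16 g C, 1.516 g H, 53.324 g Cl.
Moles — C: 45.16 / 12.01 = 3.76 mol; H: 1.516 / 1.008 = 1.504 mol; Cl: 53.324 / 35.45 = 1.504 mol
Ratios (÷ 1.504): C 2.500, H 1.000, Cl 1.000
×2: C 5.00, H 2.00, Cl 2.00 → C5H2Cl2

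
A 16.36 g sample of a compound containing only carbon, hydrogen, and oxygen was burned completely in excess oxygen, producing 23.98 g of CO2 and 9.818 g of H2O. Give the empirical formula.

CH2O

mol C = 23.98 / 44.01 = 0.5449; mass C = 0.5449 × 12.01 = 6.544 g
mol H = 2 × (9.818 / 18.02) = 1.090; mass H = 1.090 × 1.008 = 1.098 g
mass O = 16.36 − (7.642) = 8.718 g → mol O = 0.5449
Smallest is O at 0.5449 mol; normalising gives C 1.000, H 2.000, O 1.000
→ CH2O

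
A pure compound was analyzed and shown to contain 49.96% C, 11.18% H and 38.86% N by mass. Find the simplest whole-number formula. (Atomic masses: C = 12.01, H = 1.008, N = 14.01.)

C3H8N2

Assume 100 g: 49.96 g C, 11.18 g H, 38.86 g N.
n(C) = 49.96/12.01 = 4.16, n(H) = 11.18/1.008 = 11.09, n(N) = 38.86/14.01 = 2.774
Ratios (÷ 2.774): C 1.500, H 3.999, N 1.000
×2: C 3.00, H 8.00, N 2.00 → C3H8N2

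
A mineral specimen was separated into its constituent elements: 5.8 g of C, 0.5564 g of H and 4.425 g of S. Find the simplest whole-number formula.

C7H8S2

n(C) = 5.8/12.01 = 0.4829, n(H) = 0.5564/1.008 = 0.552, n(S) = 4.425/32.07 = 0.138
Ratios (÷ 0.138): C 3.500, H 4.000, S 1.000
Multiply by 2: C 7.00, H 8.00, S 2.00 → C7H8S2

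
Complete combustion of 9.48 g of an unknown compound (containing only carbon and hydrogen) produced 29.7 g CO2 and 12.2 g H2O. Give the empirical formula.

mol C = 29.7 / 44.01 = 0.6748; mass C = 0.6748 × 12.01 = 8.105 g
mol H = 2 × (12.2 / 18.02) = 1.354; mass H = 1.354 × 1.008 = 1.365 g
Ratios (÷ 0.6748): C 1.000, H 2.006
≈ 1:2 → CH2

CH2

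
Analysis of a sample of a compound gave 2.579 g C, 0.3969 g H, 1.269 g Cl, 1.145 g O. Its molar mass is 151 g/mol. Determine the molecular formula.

Moles — C: 2.579 / 12.01 = 0.2147 mol; H: 0.3969 / 1.008 = 0.3937 mol; Cl: 1.269 / 35.45 = 0.0358 mol; O: 1.145 / 16.00 = 0.07156 mol
Smallest is Cl at 0.0358 mol; normalising gives C 5.999, H 11.000, Cl 1.000, O 1.999
→ C6H11ClO2
Empirical-formula mass = 150.60 g/mol
n = 151 / 150.60 = 1.00 ≈ 1
Molecular formula = empirical formula = C6H11ClO2

C6H11ClO2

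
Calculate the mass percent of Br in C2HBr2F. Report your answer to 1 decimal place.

78.4%

Molar mass = 2(12.01) + 1(1.008) + 2(79.90) + 1(19.00) = 203.828 g/mol
Mass of Br per mole = 2 × 79.90 = 159.800 g
% Br = 159.800 / 203.828 × 100 = 78.4%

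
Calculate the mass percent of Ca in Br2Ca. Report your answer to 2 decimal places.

Molar mass = 2(79.90) + 1(40.08) = 199.880 g/mol
Mass of Ca per mole = 1 × 40.08 = 40.080 g
% Ca = 40.080 / 199.880 × 100 = 20.05%

20.05%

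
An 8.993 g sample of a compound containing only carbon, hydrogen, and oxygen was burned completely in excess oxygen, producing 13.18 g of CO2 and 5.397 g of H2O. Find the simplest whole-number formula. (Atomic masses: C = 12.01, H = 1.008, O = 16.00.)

CH2O

mol C = 13.18 / 44.01 = 0.2995; mass C = 0.2995 × 12.01 = 3.597 g
mol H = 2 × (5.397 / 18.02) = 0.5990; mass H = 0.5990 × 1.008 = 0.6038 g
mass O = 8.993 − (4.201) = 4.792 g → mol O = 0.2995
Smallest is C at 0.2995 mol; normalising gives C 1.000, H 2.000, O 1.000
Ratio ≈ 1:2:1, so the empirical formula is CH2O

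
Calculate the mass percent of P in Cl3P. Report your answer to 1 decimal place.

Molar mass = 3(35.45) + 1(30.97) = 137.320 g/mol
Mass of P per mole = 1 × 30.97 = 30.970 g
% P = 30.970 / 137.320 × 100 = 22.6%

22.6%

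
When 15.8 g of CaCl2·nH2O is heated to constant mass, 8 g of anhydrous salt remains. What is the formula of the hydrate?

CaCl2·6H2O

Mass of water lost = 15.8 − 8 = 7.8 g → 7.8 / 18.02 = 0.4329 mol H2O
Molar mass of CaCl2 = 110.98 g/mol → mol CaCl2 = 8 / 110.98 = 0.07209
n = 0.4329 / 0.07209 = 6.00 ≈ 6 → CaCl2·6H2O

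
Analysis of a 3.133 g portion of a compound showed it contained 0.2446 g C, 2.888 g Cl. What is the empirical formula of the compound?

CCl4

Moles — C: 0.2446 / 12.01 = 0.02037 mol; Cl: 2.888 / 35.45 = 0.08147 mol
Divide by the smallest (0.02037 mol C): C 1.000, Cl 4.000
→ CCl4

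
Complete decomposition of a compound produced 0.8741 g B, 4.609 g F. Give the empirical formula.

BF3

B: 0.8741 g ÷ 10.81 g/mol = 0.08086 mol
F: 4.609 g ÷ 19.00 g/mol = 0.2426 mol
Smallest is B at 0.08086 mol; normalising gives B 1.000, F 3.000
→ BF3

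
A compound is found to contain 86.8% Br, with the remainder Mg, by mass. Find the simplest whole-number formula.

Assume 100 g: 86.8 g Br, 13.2 g Mg.
Moles — Br: 86.8 / 79.90 = 1.086 mol; Mg: 13.2 / 24.31 = 0.543 mol
Ratios (÷ 0.543): Br 2.001, Mg 1.000
≈ 2:1 → Br2Mg

Br2Mg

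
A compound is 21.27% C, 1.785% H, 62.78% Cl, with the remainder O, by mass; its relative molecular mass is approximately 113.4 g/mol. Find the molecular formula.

Assume 100 g: 21.27 g C, 1.785 g H, 62.78 g Cl, 14.165 g O.
C: 21.27 g ÷ 12.01 g/mol = 1.771 mol
H: 1.785 g ÷ 1.008 g/mol = 1.771 mol
Cl: 62.78 g ÷ 35.45 g/mol = 1.771 mol
O: 14.165 g ÷ 16.00 g/mol = 0.8853 mol
Ratios (÷ 0.8853): C 2.000, H 2.000, Cl 2.000, O 1.000
→ C2H2Cl2O
Empirical-formula mass = 112.94 g/mol
n = 113.4 / 112.94 = 1.00 ≈ 1
Molecular formula = empirical formula = C2H2Cl2O

C2H2Cl2O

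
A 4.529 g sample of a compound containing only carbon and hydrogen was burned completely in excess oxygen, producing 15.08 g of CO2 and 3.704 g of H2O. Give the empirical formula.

mol C = 15.08 / 44.01 = 0.3426; mass C = 0.3426 × 12.01 = 4.115 g
mol H = 2 × (3.704 / 18.02) = 0.4111; mass H = 0.4111 × 1.008 = 0.4144 g
Smallest is C at 0.3426 mol; normalising gives C 1.000, H 1.200
Scaling by 5: C 5.00, H 6.00 → C5H6

C5H6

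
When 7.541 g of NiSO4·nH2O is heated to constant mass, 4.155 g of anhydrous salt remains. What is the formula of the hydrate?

NiSO4·7H2O

Mass of water lost = 7.541 − 4.155 = 3.386 g → 3.386 / 18.02 = 0.1879 mol H2O
Molar mass of NiSO4 = 154.76 g/mol → mol NiSO4 = 4.155 / 154.76 = 0.02685
n = 0.1879 / 0.02685 = 7.00 ≈ 7 → NiSO4·7H2O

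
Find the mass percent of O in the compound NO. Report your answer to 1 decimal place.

53.3%

Molar mass = 1(14.01) + 1(16.00) = 30.010 g/mol
Mass of O per mole = 1 × 16.00 = 16.000 g
% O = 16.000 / 30.010 × 100 = 53.3%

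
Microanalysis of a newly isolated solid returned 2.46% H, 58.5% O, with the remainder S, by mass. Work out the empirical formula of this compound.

Assume 100 g: 2.46 g H, 58.5 g O, 39.04 g S.
n(H) = 2.46/1.008 = 2.44, n(O) = 58.5/16.00 = 3.656, n(S) = 39.04/32.07 = 1.217
Divide by the smallest (1.217 mol S): H 2.005, O 3.003, S 1.000
→ H2O3S

H2O3S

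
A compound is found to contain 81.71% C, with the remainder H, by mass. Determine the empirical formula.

C3H8

Assume 100 g: 81.71 g C, 18.29 g H.
C: 81.71 g ÷ 12.01 g/mol = 6.803 mol
H: 18.29 g ÷ 1.008 g/mol = 18.14 mol
Ratios (÷ 6.803): C 1.000, H 2.667
Multiply by 3: C 3.00, H 8.00 → C3H8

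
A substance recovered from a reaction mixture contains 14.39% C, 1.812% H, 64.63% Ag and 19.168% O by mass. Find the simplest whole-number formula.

Assume 100 g: 14.39 g C, 1.812 g H, 64.63 g Ag, 19.168 g O.
n(C) = 14.39/12.01 = 1.198, n(H) = 1.812/1.008 = 1.798, n(Ag) = 64.63/107.87 = 0.5991, n(O) = 19.168/16.00 = 1.198
Smallest is Ag at 0.5991 mol; normalising gives C 2.000, H 3.000, Ag 1.000, O 2.000
Ratio ≈ 2:3:1:2, so the empirical formula is C2H3AgO2

C2H3AgO2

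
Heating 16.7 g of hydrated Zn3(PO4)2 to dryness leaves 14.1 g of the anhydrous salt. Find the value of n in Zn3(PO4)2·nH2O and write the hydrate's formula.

Mass of water lost = 16.7 − 14.1 = 2.6 g → 2.6 / 18.02 = 0.1443 mol H2O
Molar mass of Zn3(PO4)2 = 386.08 g/mol → mol Zn3(PO4)2 = 14.1 / 386.08 = 0.03652
n = 0.1443 / 0.03652 = 3.95 ≈ 4 → Zn3(PO4)2·4H2O

Zn3(PO4)2·4H2O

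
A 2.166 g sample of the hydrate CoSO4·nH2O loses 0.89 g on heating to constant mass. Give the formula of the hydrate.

CoSO4·6H2O

Mass of anhydrous CoSO4 = 2.166 − 0.89 = 1.276 g
mol H2O = 0.89 / 18.02 = 0.04939
Molar mass of CoSO4 = 155.00 g/mol → mol CoSO4 = 1.276 / 155.00 = 0.008232
n = 0.04939 / 0.008232 = 6.00 ≈ 6 → CoSO4·6H2O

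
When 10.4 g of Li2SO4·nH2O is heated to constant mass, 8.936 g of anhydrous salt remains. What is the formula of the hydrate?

Mass of water lost = 10.4 − 8.936 = 1.464 g → 1.464 / 18.02 = 0.08124 mol H2O
Molar mass of Li2SO4 = 109.95 g/mol → mol Li2SO4 = 8.936 / 109.95 = 0.08127
n = 0.08124 / 0.08127 = 1.00 ≈ 1 → Li2SO4·H2O

Li2SO4·H2O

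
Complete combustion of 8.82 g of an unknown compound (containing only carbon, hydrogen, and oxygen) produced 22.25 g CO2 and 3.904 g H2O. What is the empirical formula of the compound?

C7H6O2

mol C = 22.25 / 44.01 = 0.5056; mass C = 0.5056 × 12.01 = 6.072 g
mol H = 2 × (3.904 / 18.02) = 0.4333; mass H = 0.4333 × 1.008 = 0.4368 g
mass O = 8.82 − (6.509) = 2.311 g → mol O = 0.1445
Ratios (÷ 0.1445): C 3.500, H 2.999, O 1.000
Scaling by 2: C 7.00, H 6.00, O 2.00 → C7H6O2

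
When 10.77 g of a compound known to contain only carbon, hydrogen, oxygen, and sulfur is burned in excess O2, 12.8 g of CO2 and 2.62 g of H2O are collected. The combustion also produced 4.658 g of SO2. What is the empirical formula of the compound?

C4H4O4S

mol C = 12.8 / 44.01 = 0.2908; mass C = 0.2908 × 12.01 = 3.493 g
mol H = 2 × (2.62 / 18.02) = 0.2908; mass H = 0.2908 × 1.008 = 0.2931 g
mol S = 4.658 / 64.07 = 0.07270; mass S = 2.332 g
mass O = 10.77 − (6.118) = 4.652 g → mol O = 0.2908
Ratios (÷ 0.0727): C 4.000, H 4.000, O 3.999, S 1.000
≈ 4:4:4:1 → C4H4O4S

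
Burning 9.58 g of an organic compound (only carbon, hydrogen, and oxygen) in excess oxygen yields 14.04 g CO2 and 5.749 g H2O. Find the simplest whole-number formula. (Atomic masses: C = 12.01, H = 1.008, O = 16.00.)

mol C = 14.04 / 44.01 = 0.3190; mass C = 0.3190 × 12.01 = 3.831 g
mol H = 2 × (5.749 / 18.02) = 0.6381; mass H = 0.6381 × 1.008 = 0.6432 g
mass O = 9.58 − (4.475) = 5.105 g → mol O = 0.3191
Ratios (÷ 0.319): C 1.000, H 2.000, O 1.000
→ CH2O

CH2O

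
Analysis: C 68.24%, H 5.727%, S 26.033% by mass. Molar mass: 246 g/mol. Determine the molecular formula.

C14H14S2

Assume 100 g: 68.24 g C, 5.727 g H, 26.033 g S.
C: 68.24 g ÷ 12.01 g/mol = 5.682 mol
H: 5.727 g ÷ 1.008 g/mol = 5.682 mol
S: 26.033 g ÷ 32.07 g/mol = 0.8118 mol
Divide by the smallest (0.8118 mol S): C 7.000, H 6.999, S 1.000
Ratio ≈ 7:7:1, so the empirical formula is C7H7S
Empirical-formula mass = 123.20 g/mol
n = 246 / 123.20 = 2.00 ≈ 2
Molecular formula = (C7H7S)×2 = C14H14S2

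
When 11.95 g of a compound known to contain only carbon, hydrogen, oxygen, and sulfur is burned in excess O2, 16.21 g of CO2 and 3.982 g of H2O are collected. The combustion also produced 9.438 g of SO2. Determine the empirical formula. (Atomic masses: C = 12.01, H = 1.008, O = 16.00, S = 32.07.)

mol C = 16.21 / 44.01 = 0.3683; mass C = 0.3683 × 12.01 = 4.424 g
mol H = 2 × (3.982 / 18.02) = 0.4420; mass H = 0.4420 × 1.008 = 0.4455 g
mol S = 9.438 / 64.07 = 0.1473; mass S = 4.724 g
mass O = 11.95 − (9.593) = 2.357 g → mol O = 0.1473
Divide by the smallest (0.1473 mol O): C 2.501, H 3.000, O 1.000, S 1.000
Multiply by 2: C 5.00, H 6.00, O 2.00, S 2.00 → C5H6O2S2

C5H6O2S2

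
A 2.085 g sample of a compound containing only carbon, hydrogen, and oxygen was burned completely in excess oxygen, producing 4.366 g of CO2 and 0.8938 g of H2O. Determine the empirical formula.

mol C = 4.366 / 44.01 = 0.09920; mass C = 0.09920 × 12.01 = 1.191 g
mol H = 2 × (0.8938 / 18.02) = 0.09920; mass H = 0.09920 × 1.008 = 0.09999 g
mass O = 2.085 − (1.291) = 0.7936 g → mol O = 0.04960
Divide by the smallest (0.0496 mol O): C 2.000, H 2.000, O 1.000
→ C2H2O

C2H2O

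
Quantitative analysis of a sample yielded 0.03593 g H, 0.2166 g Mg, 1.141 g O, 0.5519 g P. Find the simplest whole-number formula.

H4MgO8P2

Moles — H: 0.03593 / 1.008 = 0.03564 mol; Mg: 0.2166 / 24.31 = 0.00891 mol; O: 1.141 / 16.00 = 0.07131 mol; P: 0.5519 / 30.97 = 0.01782 mol
Divide by the smallest (0.00891 mol Mg): H 4.001, Mg 1.000, O 8.004, P 2.000
Ratio ≈ 4:1:8:2, so the empirical formula is H4MgO8P2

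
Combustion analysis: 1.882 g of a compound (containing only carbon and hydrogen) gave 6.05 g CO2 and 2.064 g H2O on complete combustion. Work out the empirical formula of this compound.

C3H5

mol C = 6.05 / 44.01 = 0.1375; mass C = 0.1375 × 12.01 = 1.651 g
mol H = 2 × (2.064 / 18.02) = 0.2291; mass H = 0.2291 × 1.008 = 0.2309 g
Ratios (÷ 0.1375): C 1.000, H 1.666
×3: C 3.00, H 5.00 → C3H5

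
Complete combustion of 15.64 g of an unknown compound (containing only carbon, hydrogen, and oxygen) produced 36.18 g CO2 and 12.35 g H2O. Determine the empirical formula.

C3H5O

mol C = 36.18 / 44.01 = 0.8221; mass C = 0.8221 × 12.01 = 9.873 g
mol H = 2 × (12.35 / 18.02) = 1.371; mass H = 1.371 × 1.008 = 1.382 g
mass O = 15.64 − (11.25) = 4.385 g → mol O = 0.2741
Ratios (÷ 0.2741): C 3.000, H 5.001, O 1.000
≈ 3:5:1 → C3H5O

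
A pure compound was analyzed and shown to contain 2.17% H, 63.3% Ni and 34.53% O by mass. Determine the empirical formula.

H2NiO2

Assume 100 g: 2.17 g H, 63.3 g Ni, 34.53 g O.
H: 2.17 g ÷ 1.008 g/mol = 2.153 mol
Ni: 63.3 g ÷ 58.69 g/mol = 1.079 mol
O: 34.53 g ÷ 16.00 g/mol = 2.158 mol
Divide by the smallest (1.079 mol Ni): H 1.996, Ni 1.000, O 2.001
→ H2NiO2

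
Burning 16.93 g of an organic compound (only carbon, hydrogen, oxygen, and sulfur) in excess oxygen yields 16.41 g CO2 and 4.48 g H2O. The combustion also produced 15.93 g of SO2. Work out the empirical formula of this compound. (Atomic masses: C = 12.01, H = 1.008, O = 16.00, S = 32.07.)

C3H4O2S2

mol C = 16.41 / 44.01 = 0.3729; mass C = 0.3729 × 12.01 = 4.478 g
mol H = 2 × (4.48 / 18.02) = 0.4972; mass H = 0.4972 × 1.008 = 0.5012 g
mol S = 15.93 / 64.07 = 0.2486; mass S = 7.974 g
mass O = 16.93 − (12.95) = 3.977 g → mol O = 0.2486
Divide by the smallest (0.2486 mol O): C 1.500, H 2.000, O 1.000, S 1.000
Multiply by 2: C 3.00, H 4.00, O 2.00, S 2.00 → C3H4O2S2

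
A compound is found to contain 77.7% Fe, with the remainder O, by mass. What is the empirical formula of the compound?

FeO

Assume 100 g: 77.7 g Fe, 22.3 g O.
Fe: 77.7 g ÷ 55.85 g/mol = 1.391 mol
O: 22.3 g ÷ 16.00 g/mol = 1.394 mol
Divide by the smallest (1.391 mol Fe): Fe 1.000, O 1.002
→ FeO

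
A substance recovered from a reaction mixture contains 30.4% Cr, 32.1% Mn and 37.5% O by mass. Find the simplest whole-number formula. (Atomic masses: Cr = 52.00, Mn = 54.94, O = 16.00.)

CrMnO4

Assume 100 g: 30.4 g Cr, 32.1 g Mn, 37.5 g O.
Moles — Cr: 30.4 / 52.00 = 0.5846 mol; Mn: 32.1 / 54.94 = 0.5843 mol; O: 37.5 / 16.00 = 2.344 mol
Smallest is Mn at 0.5843 mol; normalising gives Cr 1.001, Mn 1.000, O 4.011
≈ 1:1:4 → CrMnO4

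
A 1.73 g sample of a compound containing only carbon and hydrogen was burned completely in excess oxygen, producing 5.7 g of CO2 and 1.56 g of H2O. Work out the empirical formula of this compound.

mol C = 5.7 / 44.01 = 0.1295; mass C = 0.1295 × 12.01 = 1.555 g
mol H = 2 × (1.56 / 18.02) = 0.1731; mass H = 0.1731 × 1.008 = 0.1745 g
Ratios (÷ 0.1295): C 1.000, H 1.337
×3: C 3.00, H 4.01 → C3H4

C3H4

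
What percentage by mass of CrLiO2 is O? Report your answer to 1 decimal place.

Molar mass = 1(52.00) + 1(6.94) + 2(16.00) = 90.940 g/mol
Mass of O per mole = 2 × 16.00 = 32.000 g
% O = 32.000 / 90.940 × 100 = 35.2%

35.2%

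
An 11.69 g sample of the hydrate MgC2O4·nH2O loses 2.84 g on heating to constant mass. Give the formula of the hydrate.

MgC2O4·2H2O

Mass of anhydrous MgC2O4 = 11.69 − 2.84 = 8.85 g
mol H2O = 2.84 / 18.02 = 0.1576
Molar mass of MgC2O4 = 112.33 g/mol → mol MgC2O4 = 8.85 / 112.33 = 0.07879
n = 0.1576 / 0.07879 = 2.00 ≈ 2 → MgC2O4·2H2O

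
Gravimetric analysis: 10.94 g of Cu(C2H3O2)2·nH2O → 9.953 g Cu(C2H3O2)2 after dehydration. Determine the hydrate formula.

Mass of water lost = 10.94 − 9.953 = 0.987 g → 0.987 / 18.02 = 0.05477 mol H2O
Molar mass of Cu(C2H3O2)2 = 181.64 g/mol → mol Cu(C2H3O2)2 = 9.953 / 181.64 = 0.0548
n = 0.05477 / 0.0548 = 1.00 ≈ 1 → Cu(C2H3O2)2·H2O

Cu(C2H3O2)2·H2O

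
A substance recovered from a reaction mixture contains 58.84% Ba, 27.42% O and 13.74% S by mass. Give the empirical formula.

Assume 100 g: 58.84 g Ba, 27.42 g O, 13.74 g S.
Moles — Ba: 58.84 / 137.33 = 0.4285 mol; O: 27.42 / 16.00 = 1.714 mol; S: 13.74 / 32.07 = 0.4284 mol
Divide by the smallest (0.4284 mol S): Ba 1.000, O 4.000, S 1.000
→ BaO4S

BaO4S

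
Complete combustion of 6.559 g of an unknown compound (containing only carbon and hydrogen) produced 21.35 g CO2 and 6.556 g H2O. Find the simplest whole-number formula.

mol C = 21.35 / 44.01 = 0.4851; mass C = 0.4851 × 12.01 = 5.826 g
mol H = 2 × (6.556 / 18.02) = 0.7276; mass H = 0.7276 × 1.008 = 0.7335 g
Divide by the smallest (0.4851 mol C): C 1.000, H 1.500
×2: C 2.00, H 3.00 → C2H3

C2H3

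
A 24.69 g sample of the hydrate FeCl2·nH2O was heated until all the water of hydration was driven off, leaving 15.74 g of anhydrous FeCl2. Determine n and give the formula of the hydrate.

Mass of water lost = 24.69 − 15.74 = 8.95 g → 8.95 / 18.02 = 0.4967 mol H2O
Molar mass of FeCl2 = 126.75 g/mol → mol FeCl2 = 15.74 / 126.75 = 0.1242
n = 0.4967 / 0.1242 = 4.00 ≈ 4 → FeCl2·4H2O

FeCl2·4H2O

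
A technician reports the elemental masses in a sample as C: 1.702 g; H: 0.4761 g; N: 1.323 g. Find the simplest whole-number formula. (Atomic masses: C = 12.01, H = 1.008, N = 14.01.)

C3H10N2

C: 1.702 g ÷ 12.01 g/mol = 0.1417 mol
H: 0.4761 g ÷ 1.008 g/mol = 0.4723 mol
N: 1.323 g ÷ 14.01 g/mol = 0.09443 mol
Ratios (÷ 0.09443): C 1.501, H 5.002, N 1.000
×2: C 3.00, H 10.00, N 2.00 → C3H10N2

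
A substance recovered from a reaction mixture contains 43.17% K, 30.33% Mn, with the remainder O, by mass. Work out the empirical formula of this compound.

Assume 100 g: 43.17 g K, 30.33 g Mn, 26.5 g O.
Moles — K: 43.17 / 39.10 = 1.104 mol; Mn: 30.33 / 54.94 = 0.5521 mol; O: 26.5 / 16.00 = 1.656 mol
Divide by the smallest (0.5521 mol Mn): K 2.000, Mn 1.000, O 3.000
≈ 2:1:3 → K2MnO3

K2MnO3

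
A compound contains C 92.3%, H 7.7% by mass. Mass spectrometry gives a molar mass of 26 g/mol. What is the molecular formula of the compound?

Assume 100 g: 92.3 g C, 7.7 g H.
Moles — C: 92.3 / 12.01 = 7.685 mol; H: 7.7 / 1.008 = 7.639 mol
Divide by the smallest (7.639 mol H): C 1.006, H 1.000
→ CH
Empirical-formula mass = 13.02 g/mol
n = 26 / 13.02 = 2.00 ≈ 2
Molecular formula = (CH)×2 = C2H2

C2H2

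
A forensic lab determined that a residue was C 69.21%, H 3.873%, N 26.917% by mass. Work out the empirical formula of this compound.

Assume 100 g: 69.21 g C, 3.873 g H, 26.917 g N.
C: 69.21 g ÷ 12.01 g/mol = 5.763 mol
H: 3.873 g ÷ 1.008 g/mol = 3.842 mol
N: 26.917 g ÷ 14.01 g/mol = 1.921 mol
Smallest is N at 1.921 mol; normalising gives C 2.999, H 2.000, N 1.000
→ C3H2N

C3H2N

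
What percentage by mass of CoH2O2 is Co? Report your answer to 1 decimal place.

63.4%

Molar mass = 1(58.93) + 2(1.008) + 2(16.00) = 92.946 g/mol
Mass of Co per mole = 1 × 58.93 = 58.930 g
% Co = 58.930 / 92.946 × 100 = 63.4%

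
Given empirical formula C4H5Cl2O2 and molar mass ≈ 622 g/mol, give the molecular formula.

Empirical-formula mass = 155.98 g/mol
n = 622 / 155.98 = 3.99 ≈ 4
Molecular formula = (C4H5Cl2O2)4 = C16H20Cl8O8

C16H20Cl8O8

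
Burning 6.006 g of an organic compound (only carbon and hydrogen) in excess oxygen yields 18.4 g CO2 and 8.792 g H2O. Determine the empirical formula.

mol C = 18.4 / 44.01 = 0.4181; mass C = 0.4181 × 12.01 = 5.021 g
mol H = 2 × (8.792 / 18.02) = 0.9758; mass H = 0.9758 × 1.008 = 0.9836 g
Divide by the smallest (0.4181 mol C): C 1.000, H 2.334
Scaling by 3: C 3.00, H 7.00 → C3H7

C3H7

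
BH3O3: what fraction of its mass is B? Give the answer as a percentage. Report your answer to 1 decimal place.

Molar mass = 1(10.81) + 3(1.008) + 3(16.00) = 61.834 g/mol
Mass of B per mole = 1 × 10.81 = 10.810 g
% B = 10.810 / 61.834 × 100 = 17.5%

17.5%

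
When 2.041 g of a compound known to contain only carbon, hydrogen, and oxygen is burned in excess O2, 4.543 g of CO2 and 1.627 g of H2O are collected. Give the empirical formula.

C8H14O3

mol C = 4.543 / 44.01 = 0.1032; mass C = 0.1032 × 12.01 = 1.240 g
mol H = 2 × (1.627 / 18.02) = 0.1806; mass H = 0.1806 × 1.008 = 0.1820 g
mass O = 2.041 − (1.422) = 0.6192 g → mol O = 0.03870
Divide by the smallest (0.0387 mol O): C 2.667, H 4.666, O 1.000
Scaling by 3: C 8.00, H 14.00, O 3.00 → C8H14O3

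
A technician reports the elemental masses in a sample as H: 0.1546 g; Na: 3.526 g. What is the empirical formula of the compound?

H: 0.1546 g ÷ 1.008 g/mol = 0.1534 mol
Na: 3.526 g ÷ 22.99 g/mol = 0.1534 mol
Divide by the smallest (0.1534 mol Na): H 1.000, Na 1.000
→ HNa

HNa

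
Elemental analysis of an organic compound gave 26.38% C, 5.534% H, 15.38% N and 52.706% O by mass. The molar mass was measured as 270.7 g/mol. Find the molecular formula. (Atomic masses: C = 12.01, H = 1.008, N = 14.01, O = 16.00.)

Assume 100 g: 26.38 g C, 5.534 g H, 15.38 g N, 52.706 g O.
C: 26.38 g ÷ 12.01 g/mol = 2.197 mol
H: 5.534 g ÷ 1.008 g/mol = 5.49 mol
N: 15.38 g ÷ 14.01 g/mol = 1.098 mol
O: 52.706 g ÷ 16.00 g/mol = 3.294 mol
Ratios (÷ 1.098): C 2.001, H 5.001, N 1.000, O 3.001
Ratio ≈ 2:5:1:3, so the empirical formula is C2H5NO3
Empirical-formula mass = 91.07 g/mol
n = 270.7 / 91.07 = 2.97 ≈ 3
Molecular formula = (C2H5NO3)×3 = C6H15N3O9

C6H15N3O9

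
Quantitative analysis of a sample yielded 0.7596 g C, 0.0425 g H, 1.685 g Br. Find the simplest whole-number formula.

C3H2Br

n(C) = 0.7596/12.01 = 0.06325, n(H) = 0.0425/1.008 = 0.04216, n(Br) = 1.685/79.90 = 0.02109
Ratios (÷ 0.02109): C 2.999, H 1.999, Br 1.000
→ C3H2Br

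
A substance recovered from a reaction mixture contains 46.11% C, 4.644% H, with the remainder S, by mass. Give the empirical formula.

C5H6S2

Assume 100 g: 46.11 g C, 4.644 g H, 49.246 g S.
Moles — C: 46.11 / 12.01 = 3.839 mol; H: 4.644 / 1.008 = 4.607 mol; S: 49.246 / 32.07 = 1.536 mol
Smallest is S at 1.536 mol; normalising gives C 2.500, H 3.000, S 1.000
Scaling by 2: C 5.00, H 6.00, S 2.00 → C5H6S2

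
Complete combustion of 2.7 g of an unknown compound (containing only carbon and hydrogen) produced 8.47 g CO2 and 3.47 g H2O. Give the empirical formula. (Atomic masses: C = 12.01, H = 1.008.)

mol C = 8.47 / 44.01 = 0.1925; mass C = 0.1925 × 12.01 = 2.311 g
mol H = 2 × (3.47 / 18.02) = 0.3851; mass H = 0.3851 × 1.008 = 0.3882 g
Smallest is C at 0.1925 mol; normalising gives C 1.000, H 2.001
Ratio ≈ 1:2, so the empirical formula is CH2

CH2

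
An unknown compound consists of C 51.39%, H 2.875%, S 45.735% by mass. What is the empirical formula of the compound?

C3H2S

Assume 100 g: 51.39 g C, 2.875 g H, 45.735 g S.
n(C) = 51.39/12.01 = 4.279, n(H) = 2.875/1.008 = 2.852, n(S) = 45.735/32.07 = 1.426
Divide by the smallest (1.426 mol S): C 3.000, H 2.000, S 1.000
Ratio ≈ 3:2:1, so the empirical formula is C3H2S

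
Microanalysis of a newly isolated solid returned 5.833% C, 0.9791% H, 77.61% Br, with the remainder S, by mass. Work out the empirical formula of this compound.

CH2Br2S

Assume 100 g: 5.833 g C, 0.9791 g H, 77.61 g Br, 15.578 g S.
n(C) = 5.833/12.01 = 0.4857, n(H) = 0.9791/1.008 = 0.9713, n(Br) = 77.61/79.90 = 0.9713, n(S) = 15.578/32.07 = 0.4857
Divide by the smallest (0.4857 mol C): C 1.000, H 2.000, Br 2.000, S 1.000
Ratio ≈ 1:2:2:1, so the empirical formula is CH2Br2S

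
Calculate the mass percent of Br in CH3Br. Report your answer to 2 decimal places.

Molar mass = 1(12.01) + 3(1.008) + 1(79.90) = 94.934 g/mol
Mass of Br per mole = 1 × 79.90 = 79.900 g
% Br = 79.900 / 94.934 × 100 = 84.16%

84.16%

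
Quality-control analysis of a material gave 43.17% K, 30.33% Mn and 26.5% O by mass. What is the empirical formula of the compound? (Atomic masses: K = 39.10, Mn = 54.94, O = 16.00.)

Assume 100 g: 43.17 g K, 30.33 g Mn, 26.5 g O.
Moles — K: 43.17 / 39.10 = 1.104 mol; Mn: 30.33 / 54.94 = 0.5521 mol; O: 26.5 / 16.00 = 1.656 mol
Divide by the smallest (0.5521 mol Mn): K 2.000, Mn 1.000, O 3.000
Ratio ≈ 2:1:3, so the empirical formula is K2MnO3

K2MnO3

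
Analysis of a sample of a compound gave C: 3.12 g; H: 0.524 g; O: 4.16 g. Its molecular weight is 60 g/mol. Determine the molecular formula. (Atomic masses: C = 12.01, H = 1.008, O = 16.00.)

C2H4O2

C: 3.12 g ÷ 12.01 g/mol = 0.2598 mol
H: 0.524 g ÷ 1.008 g/mol = 0.5198 mol
O: 4.16 g ÷ 16.00 g/mol = 0.26 mol
Smallest is C at 0.2598 mol; normalising gives C 1.000, H 2.001, O 1.001
Ratio ≈ 1:2:1, so the empirical formula is CH2O
Empirical-formula mass = 30.03 g/mol
n = 60 / 30.03 = 2.00 ≈ 2
Molecular formula = (CH2O)×2 = C2H4O2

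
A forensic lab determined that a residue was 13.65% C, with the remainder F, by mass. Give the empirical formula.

CF4

Assume 100 g: 13.65 g C, 86.35 g F.
Moles — C: 13.65 / 12.01 = 1.137 mol; F: 86.35 / 19.00 = 4.545 mol
Smallest is C at 1.137 mol; normalising gives C 1.000, F 3.999
≈ 1:4 → CF4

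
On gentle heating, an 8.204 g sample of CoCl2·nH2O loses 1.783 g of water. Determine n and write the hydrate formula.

CoCl2·2H2O

Mass of anhydrous CoCl2 = 8.204 − 1.783 = 6.421 g
mol H2O = 1.783 / 18.02 = 0.09895
Molar mass of CoCl2 = 129.83 g/mol → mol CoCl2 = 6.421 / 129.83 = 0.04946
n = 0.09895 / 0.04946 = 2.00 ≈ 2 → CoCl2·2H2O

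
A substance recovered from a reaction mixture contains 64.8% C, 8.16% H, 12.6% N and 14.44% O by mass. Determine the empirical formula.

Assume 100 g: 64.8 g C, 8.16 g H, 12.6 g N, 14.44 g O.
Moles — C: 64.8 / 12.01 = 5.396 mol; H: 8.16 / 1.008 = 8.095 mol; N: 12.6 / 14.01 = 0.8994 mol; O: 14.44 / 16.00 = 0.9025 mol
Ratios (÷ 0.8994): C 5.999, H 9.001, N 1.000, O 1.003
≈ 6:9:1:1 → C6H9NO

C6H9NO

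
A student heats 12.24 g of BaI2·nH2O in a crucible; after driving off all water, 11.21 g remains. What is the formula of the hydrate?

BaI2·2H2O

Mass of water lost = 12.24 − 11.21 = 1.03 g → 1.03 / 18.02 = 0.05716 mol H2O
Molar mass of BaI2 = 391.13 g/mol → mol BaI2 = 11.21 / 391.13 = 0.02866
n = 0.05716 / 0.02866 = 1.99 ≈ 2 → BaI2·2H2O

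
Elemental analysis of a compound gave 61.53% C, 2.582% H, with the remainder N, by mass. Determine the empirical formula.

C2HN

Assume 100 g: 61.53 g C, 2.582 g H, 35.888 g N.
n(C) = 61.53/12.01 = 5.123, n(H) = 2.582/1.008 = 2.562, n(N) = 35.888/14.01 = 2.562
Divide by the smallest (2.562 mol H): C 2.000, H 1.000, N 1.000
Ratio ≈ 2:1:1, so the empirical formula is C2HN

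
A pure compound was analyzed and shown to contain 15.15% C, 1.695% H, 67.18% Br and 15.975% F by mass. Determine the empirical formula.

C3H4Br2F2

Assume 100 g: 15.15 g C, 1.695 g H, 67.18 g Br, 15.975 g F.
C: 15.15 g ÷ 12.01 g/mol = 1.261 mol
H: 1.695 g ÷ 1.008 g/mol = 1.682 mol
Br: 67.18 g ÷ 79.90 g/mol = 0.8408 mol
F: 15.975 g ÷ 19.00 g/mol = 0.8408 mol
Ratios (÷ 0.8408): C 1.500, H 2.000, Br 1.000, F 1.000
×2: C 3.00, H 4.00, Br 2.00, F 2.00 → C3H4Br2F2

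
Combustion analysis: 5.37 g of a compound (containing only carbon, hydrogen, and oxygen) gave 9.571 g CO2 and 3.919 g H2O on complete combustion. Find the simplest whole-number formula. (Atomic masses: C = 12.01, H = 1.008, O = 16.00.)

mol C = 9.571 / 44.01 = 0.2175; mass C = 0.2175 × 12.01 = 2.612 g
mol H = 2 × (3.919 / 18.02) = 0.4350; mass H = 0.4350 × 1.008 = 0.4384 g
mass O = 5.37 − (3.050) = 2.320 g → mol O = 0.1450
Smallest is O at 0.145 mol; normalising gives C 1.500, H 3.000, O 1.000
Multiply by 2: C 3.00, H 6.00, O 2.00 → C3H6O2

C3H6O2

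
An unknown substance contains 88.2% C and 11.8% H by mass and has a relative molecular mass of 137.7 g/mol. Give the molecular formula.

Assume 100 g: 88.2 g C, 11.8 g H.
C: 88.2 g ÷ 12.01 g/mol = 7.344 mol
H: 11.8 g ÷ 1.008 g/mol = 11.71 mol
Smallest is C at 7.344 mol; normalising gives C 1.000, H 1.594
Scaling by 5: C 5.00, H 7.97 → C5H8
Empirical-formula mass = 68.11 g/mol
n = 137.7 / 68.11 = 2.02 ≈ 2
Molecular formula = (C5H8)×2 = C10H16

C10H16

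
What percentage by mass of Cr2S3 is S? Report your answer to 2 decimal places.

48.05%

Molar mass = 2(52.00) + 3(32.07) = 200.210 g/mol
Mass of S per mole = 3 × 32.07 = 96.210 g
% S = 96.210 / 200.210 × 100 = 48.05%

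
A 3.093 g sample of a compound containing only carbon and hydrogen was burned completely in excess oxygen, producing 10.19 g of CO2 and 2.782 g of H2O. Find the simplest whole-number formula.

C3H4

mol C = 10.19 / 44.01 = 0.2315; mass C = 0.2315 × 12.01 = 2.781 g
mol H = 2 × (2.782 / 18.02) = 0.3088; mass H = 0.3088 × 1.008 = 0.3112 g
Ratios (÷ 0.2315): C 1.000, H 1.334
Scaling by 3: C 3.00, H 4.00 → C3H4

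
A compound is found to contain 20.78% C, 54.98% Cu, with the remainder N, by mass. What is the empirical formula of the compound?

Assume 100 g: 20.78 g C, 54.98 g Cu, 24.24 g N.
Moles — C: 20.78 / 12.01 = 1.73 mol; Cu: 54.98 / 63.55 = 0.8651 mol; N: 24.24 / 14.01 = 1.73 mol
Divide by the smallest (0.8651 mol Cu): C 2.000, Cu 1.000, N 2.000
Ratio ≈ 2:1:2, so the empirical formula is C2CuN2

C2CuN2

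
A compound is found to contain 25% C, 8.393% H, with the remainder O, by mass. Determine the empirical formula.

Assume 100 g: 25 g C, 8.393 g H, 66.607 g O.
Moles — C: 25 / 12.01 = 2.082 mol; H: 8.393 / 1.008 = 8.326 mol; O: 66.607 / 16.00 = 4.163 mol
Smallest is C at 2.082 mol; normalising gives C 1.000, H 4.000, O 2.000
Ratio ≈ 1:4:2, so the empirical formula is CH4O2

CH4O2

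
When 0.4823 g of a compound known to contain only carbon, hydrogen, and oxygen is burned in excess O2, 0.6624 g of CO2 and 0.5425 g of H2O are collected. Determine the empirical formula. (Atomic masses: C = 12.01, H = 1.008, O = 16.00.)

CH4O

mol C = 0.6624 / 44.01 = 0.01505; mass C = 0.01505 × 12.01 = 0.1808 g
mol H = 2 × (0.5425 / 18.02) = 0.06021; mass H = 0.06021 × 1.008 = 0.06069 g
mass O = 0.4823 − (0.2415) = 0.2408 g → mol O = 0.01505
Ratios (÷ 0.01505): C 1.000, H 4.000, O 1.000
≈ 1:4:1 → CH4O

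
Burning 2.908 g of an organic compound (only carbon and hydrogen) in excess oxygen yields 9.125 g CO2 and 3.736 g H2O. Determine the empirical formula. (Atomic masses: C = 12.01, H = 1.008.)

CH2

mol C = 9.125 / 44.01 = 0.2073; mass C = 0.2073 × 12.01 = 2.490 g
mol H = 2 × (3.736 / 18.02) = 0.4147; mass H = 0.4147 × 1.008 = 0.4180 g
Ratios (÷ 0.2073): C 1.000, H 2.000
→ CH2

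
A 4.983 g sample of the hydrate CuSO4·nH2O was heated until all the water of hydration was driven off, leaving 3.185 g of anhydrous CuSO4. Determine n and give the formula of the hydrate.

Mass of water lost = 4.983 − 3.185 = 1.798 g → 1.798 / 18.02 = 0.09978 mol H2O
Molar mass of CuSO4 = 159.62 g/mol → mol CuSO4 = 3.185 / 159.62 = 0.01995
n = 0.09978 / 0.01995 = 5.00 ≈ 5 → CuSO4·5H2O

CuSO4·5H2O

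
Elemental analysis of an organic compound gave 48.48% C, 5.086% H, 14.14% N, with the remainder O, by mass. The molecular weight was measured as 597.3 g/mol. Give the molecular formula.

C24H30N6O12

Assume 100 g: 48.48 g C, 5.086 g H, 14.14 g N, 32.294 g O.
Moles — C: 48.48 / 12.01 = 4.037 mol; H: 5.086 / 1.008 = 5.046 mol; N: 14.14 / 14.01 = 1.009 mol; O: 32.294 / 16.00 = 2.018 mol
Ratios (÷ 1.009): C 4.000, H 4.999, N 1.000, O 2.000
≈ 4:5:1:2 → C4H5NO2
Empirical-formula mass = 99.09 g/mol
n = 597.3 / 99.09 = 6.03 ≈ 6
Molecular formula = (C4H5NO2)×6 = C24H30N6O12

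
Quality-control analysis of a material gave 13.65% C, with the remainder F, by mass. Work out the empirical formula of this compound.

CF4

Assume 100 g: 13.65 g C, 86.35 g F.
Moles — C: 13.65 / 12.01 = 1.137 mol; F: 86.35 / 19.00 = 4.545 mol
Divide by the smallest (1.137 mol C): C 1.000, F 3.999
≈ 1:4 → CF4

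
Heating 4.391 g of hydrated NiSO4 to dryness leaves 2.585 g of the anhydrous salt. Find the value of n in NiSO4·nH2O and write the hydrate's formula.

NiSO4·6H2O

Mass of water lost = 4.391 − 2.585 = 1.806 g → 1.806 / 18.02 = 0.1002 mol H2O
Molar mass of NiSO4 = 154.76 g/mol → mol NiSO4 = 2.585 / 154.76 = 0.0167
n = 0.1002 / 0.0167 = 6.00 ≈ 6 → NiSO4·6H2O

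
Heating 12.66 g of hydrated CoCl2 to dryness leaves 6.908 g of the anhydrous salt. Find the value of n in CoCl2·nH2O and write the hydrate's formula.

Mass of water lost = 12.66 − 6.908 = 5.752 g → 5.752 / 18.02 = 0.3192 mol H2O
Molar mass of CoCl2 = 129.83 g/mol → mol CoCl2 = 6.908 / 129.83 = 0.05321
n = 0.3192 / 0.05321 = 6.00 ≈ 6 → CoCl2·6H2O

CoCl2·6H2O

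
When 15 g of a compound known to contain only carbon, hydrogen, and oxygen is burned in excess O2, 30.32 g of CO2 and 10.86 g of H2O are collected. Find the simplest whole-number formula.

C4H7O2

mol C = 30.32 / 44.01 = 0.6889; mass C = 0.6889 × 12.01 = 8.274 g
mol H = 2 × (10.86 / 18.02) = 1.205; mass H = 1.205 × 1.008 = 1.215 g
mass O = 15 − (9.489) = 5.511 g → mol O = 0.3444
Smallest is O at 0.3444 mol; normalising gives C 2.000, H 3.499, O 1.000
Scaling by 2: C 4.00, H 7.00, O 2.00 → C4H7O2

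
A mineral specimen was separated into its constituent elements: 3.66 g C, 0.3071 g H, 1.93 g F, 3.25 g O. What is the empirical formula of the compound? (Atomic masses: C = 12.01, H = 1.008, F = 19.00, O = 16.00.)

n(C) = 3.66/12.01 = 0.3047, n(H) = 0.3071/1.008 = 0.3047, n(F) = 1.93/19.00 = 0.1016, n(O) = 3.25/16.00 = 0.2031
Divide by the smallest (0.1016 mol F): C 3.000, H 2.999, F 1.000, O 2.000
≈ 3:3:1:2 → C3H3FO2

C3H3FO2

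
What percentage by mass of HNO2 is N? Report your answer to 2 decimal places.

Molar mass = 1(1.008) + 1(14.01) + 2(16.00) = 47.018 g/mol
Mass of N per mole = 1 × 14.01 = 14.010 g
% N = 14.010 / 47.018 × 100 = 29.80%

29.80%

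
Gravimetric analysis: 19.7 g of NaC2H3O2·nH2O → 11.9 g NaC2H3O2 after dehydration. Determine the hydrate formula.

NaC2H3O2·3H2O

Mass of water lost = 19.7 − 11.9 = 7.8 g → 7.8 / 18.02 = 0.4329 mol H2O
Molar mass of NaC2H3O2 = 82.03 g/mol → mol NaC2H3O2 = 11.9 / 82.03 = 0.1451
n = 0.4329 / 0.1451 = 2.98 ≈ 3 → NaC2H3O2·3H2O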